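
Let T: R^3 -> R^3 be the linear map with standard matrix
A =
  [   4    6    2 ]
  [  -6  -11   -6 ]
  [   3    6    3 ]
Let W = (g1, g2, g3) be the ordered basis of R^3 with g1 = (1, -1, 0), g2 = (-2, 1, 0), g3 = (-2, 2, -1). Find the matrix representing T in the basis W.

[[-2, 0, 0], [-3, 1, 2], [3, 0, -3]]

The j-th column of [T]_W is [T(gj)]_W.
T(g1) = A g1 = (-2, 5, -3) = -2g1 - 3g2 + 3g3, so column 1 is (-2, -3, 3).
Repeating for g2, g3 and assembling the columns gives [[-2, 0, 0], [-3, 1, 2], [3, 0, -3]].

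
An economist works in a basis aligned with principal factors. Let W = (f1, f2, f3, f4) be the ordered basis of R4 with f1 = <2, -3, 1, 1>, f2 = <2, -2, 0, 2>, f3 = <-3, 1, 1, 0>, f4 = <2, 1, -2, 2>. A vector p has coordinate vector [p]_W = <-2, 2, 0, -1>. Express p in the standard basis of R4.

<-2, 1, 0, 0>

The coordinates say p = -2f1 + 2f2 + 0·f3 - f4; adding the scaled basis vectors gives <-2, 1, 0, 0>.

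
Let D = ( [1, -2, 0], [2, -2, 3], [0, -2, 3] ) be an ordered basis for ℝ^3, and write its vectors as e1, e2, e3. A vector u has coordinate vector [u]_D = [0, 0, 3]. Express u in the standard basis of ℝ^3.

u = M [u]_D, where M has columns e1, ..., e3.
Carrying out the matrix-vector product, u = [0, -6, 9].

[0, -6, 9]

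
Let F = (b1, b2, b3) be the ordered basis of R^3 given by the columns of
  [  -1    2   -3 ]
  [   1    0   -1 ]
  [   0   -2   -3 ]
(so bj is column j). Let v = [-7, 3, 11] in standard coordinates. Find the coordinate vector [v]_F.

[2, -4, -1]

We seek scalars with c_1 b1 + ... + c_3 b3 = v; equivalently solve M c = v where the columns of M are b1, ..., b3.
Solving this 3x3 system gives c = (2, -4, -1).
Check: 2b1 - 4b2 - b3 = [-7, 3, 11].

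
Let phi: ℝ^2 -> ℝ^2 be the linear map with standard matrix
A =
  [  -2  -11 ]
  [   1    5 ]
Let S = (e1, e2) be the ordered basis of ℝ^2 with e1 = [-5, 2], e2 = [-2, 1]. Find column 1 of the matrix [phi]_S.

[2, 1]

Compute phi(e1) = A e1 = [-12, 5] in standard coordinates.
Then write this in S-coordinates: solve for y in y_1 e1 + y_2 e2 = [-12, 5].
This gives y = [2, 1], which is column 1 of [phi]_S.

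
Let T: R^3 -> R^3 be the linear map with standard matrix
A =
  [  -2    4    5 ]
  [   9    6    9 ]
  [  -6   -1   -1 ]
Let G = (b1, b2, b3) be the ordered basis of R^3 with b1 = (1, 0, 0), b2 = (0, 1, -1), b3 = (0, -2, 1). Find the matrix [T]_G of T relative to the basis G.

Let P have columns b1, ..., b3. Then [T]_G = P^(-1) A P.
Here det P = -1, so P^(-1) is integer; computing A P first and then P^(-1)(A P) gives [[-2, -1, -3], [3, 3, 1], [-3, 3, 2]].

[[-2, -1, -3], [3, 3, 1], [-3, 3, 2]]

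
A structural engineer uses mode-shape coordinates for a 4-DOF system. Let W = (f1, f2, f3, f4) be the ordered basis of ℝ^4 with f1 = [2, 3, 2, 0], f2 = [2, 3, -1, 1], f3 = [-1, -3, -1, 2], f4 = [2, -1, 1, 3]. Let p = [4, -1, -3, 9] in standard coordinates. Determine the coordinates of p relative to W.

We seek scalars with c_1 f1 + ... + c_4 f4 = p; equivalently solve M c = p where the columns of M are f1, ..., f4.
Gaussian elimination on [M | p] yields c = (0, 2, 2, 1).
Check: 0·f1 + 2f2 + 2f3 + f4 = [4, -1, -3, 9].

[0, 2, 2, 1]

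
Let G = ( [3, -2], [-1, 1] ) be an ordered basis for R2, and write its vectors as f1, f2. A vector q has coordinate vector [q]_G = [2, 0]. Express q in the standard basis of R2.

[6, -4]

By definition q = 2f1 + 0·f2.
Summing componentwise gives [6, -4].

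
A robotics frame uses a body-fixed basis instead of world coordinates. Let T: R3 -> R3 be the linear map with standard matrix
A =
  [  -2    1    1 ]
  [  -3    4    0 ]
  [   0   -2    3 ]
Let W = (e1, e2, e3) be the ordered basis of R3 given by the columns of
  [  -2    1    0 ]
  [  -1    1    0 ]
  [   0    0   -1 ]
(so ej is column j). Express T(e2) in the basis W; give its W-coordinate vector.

Compute T(e2) = A e2 = (-1, 1, -2) in standard coordinates.
Then write this in W-coordinates: solve for y in y_1 e1 + ... + y_3 e3 = (-1, 1, -2).
This gives y = (2, 3, 2), which is column 2 of [T]_W.

(2, 3, 2)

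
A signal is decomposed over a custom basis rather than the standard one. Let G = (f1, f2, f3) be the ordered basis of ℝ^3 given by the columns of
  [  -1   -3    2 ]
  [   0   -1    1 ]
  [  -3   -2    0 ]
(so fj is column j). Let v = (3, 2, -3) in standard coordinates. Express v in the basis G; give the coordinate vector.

(1, 0, 2)

[v]_G is the unique c with M c = v, where M has columns f1, ..., f3.
Gaussian elimination on [M | v] yields c = (1, 0, 2).
Check: f1 + 0·f2 + 2f3 = (3, 2, -3).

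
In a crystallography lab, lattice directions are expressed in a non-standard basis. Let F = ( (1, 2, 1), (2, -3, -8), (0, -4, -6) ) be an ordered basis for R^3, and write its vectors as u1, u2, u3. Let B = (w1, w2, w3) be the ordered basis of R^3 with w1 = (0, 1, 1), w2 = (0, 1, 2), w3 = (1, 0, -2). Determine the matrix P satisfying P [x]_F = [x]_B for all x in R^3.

[[1, -2, -2], [1, -1, -2], [1, 2, 0]]

Take x = uj: its F-coordinates are the j-th standard unit vector, so P e_j — column j of P — equals [uj]_B.
u1 = w1 + w2 + w3, giving column 1 = (1, 1, 1); repeating for each j gives P = [[1, -2, -2], [1, -1, -2], [1, 2, 0]].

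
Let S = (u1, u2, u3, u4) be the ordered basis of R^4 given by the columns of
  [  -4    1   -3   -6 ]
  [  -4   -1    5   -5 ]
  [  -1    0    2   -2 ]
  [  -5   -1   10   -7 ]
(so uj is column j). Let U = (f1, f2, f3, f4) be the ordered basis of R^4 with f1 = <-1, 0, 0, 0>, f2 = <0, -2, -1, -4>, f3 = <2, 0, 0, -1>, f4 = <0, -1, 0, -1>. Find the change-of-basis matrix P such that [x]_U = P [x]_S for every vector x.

Take x = uj: its S-coordinates are the j-th standard unit vector, so P e_j — column j of P — equals [uj]_U.
u1 = 2f1 + f2 - f3 + 2f4, giving column 1 = <2, 1, -1, 2>; repeating for each j gives P = [[2, -1, 1, 2], [1, 0, -2, 2], [-1, 0, -1, -2], [2, 1, -1, 1]].

[[2, -1, 1, 2], [1, 0, -2, 2], [-1, 0, -1, -2], [2, 1, -1, 1]]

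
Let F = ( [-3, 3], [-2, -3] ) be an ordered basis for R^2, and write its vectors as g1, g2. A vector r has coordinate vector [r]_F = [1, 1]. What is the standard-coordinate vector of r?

By definition r = g1 + g2.
Summing componentwise gives [-5, 0].

[-5, 0]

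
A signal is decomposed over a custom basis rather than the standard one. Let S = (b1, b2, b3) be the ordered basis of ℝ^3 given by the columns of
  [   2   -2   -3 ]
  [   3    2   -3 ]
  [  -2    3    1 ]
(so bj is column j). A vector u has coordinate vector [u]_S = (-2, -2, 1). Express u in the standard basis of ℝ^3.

By definition u = -2b1 - 2b2 + b3.
Summing componentwise gives (-3, -13, -1).

(-3, -13, -1)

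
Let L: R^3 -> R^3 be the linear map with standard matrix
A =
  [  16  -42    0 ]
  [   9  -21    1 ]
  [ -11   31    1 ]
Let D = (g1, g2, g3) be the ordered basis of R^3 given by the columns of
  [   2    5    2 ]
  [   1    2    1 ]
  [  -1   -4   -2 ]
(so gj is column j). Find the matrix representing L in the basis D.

[[0, 1, -3], [-2, -2, 0], [0, 2, -2]]

Let P have columns g1, ..., g3. Then [L]_D = P^(-1) A P.
Here det P = 1, so P^(-1) is integer; computing A P first and then P^(-1)(A P) gives [[0, 1, -3], [-2, -2, 0], [0, 2, -2]].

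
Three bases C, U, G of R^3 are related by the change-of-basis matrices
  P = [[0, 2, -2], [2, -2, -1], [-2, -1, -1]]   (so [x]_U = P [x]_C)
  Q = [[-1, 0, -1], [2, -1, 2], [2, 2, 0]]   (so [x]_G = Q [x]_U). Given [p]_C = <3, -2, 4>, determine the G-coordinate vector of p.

<20, -46, -12>

Composing the changes, [p]_G = Q P [p]_C.
Q P = [[2, -1, 3], [-6, 4, -5], [4, 0, -6]]; applying this to <3, -2, 4> gives <20, -46, -12>.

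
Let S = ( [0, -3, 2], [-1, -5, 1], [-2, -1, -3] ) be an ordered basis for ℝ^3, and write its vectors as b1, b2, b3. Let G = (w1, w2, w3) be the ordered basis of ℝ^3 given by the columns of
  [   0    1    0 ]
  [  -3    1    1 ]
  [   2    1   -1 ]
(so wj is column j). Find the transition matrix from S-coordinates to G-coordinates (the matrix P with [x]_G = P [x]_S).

Let M have columns bj and N have columns wj. Then for every x, N [x]_G = x = M [x]_S, so P = N^(-1) M.
Since det N = -1, N^(-1) has integer entries; multiplying gives P = [[1, 2, 0], [0, -1, -2], [0, 2, 1]].

[[1, 2, 0], [0, -1, -2], [0, 2, 1]]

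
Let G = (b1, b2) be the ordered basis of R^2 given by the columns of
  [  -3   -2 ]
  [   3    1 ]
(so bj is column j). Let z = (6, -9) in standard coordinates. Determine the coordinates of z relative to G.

(-4, 3)

We seek scalars with c_1 b1 + c_2 b2 = z; equivalently solve M c = z where the columns of M are b1, b2.
System: -3c_1 - 2c_2 = 6, 3c_1 + c_2 = -9; solving gives c_1 = -4, c_2 = 3.
Check: -4b1 + 3b2 = (6, -9).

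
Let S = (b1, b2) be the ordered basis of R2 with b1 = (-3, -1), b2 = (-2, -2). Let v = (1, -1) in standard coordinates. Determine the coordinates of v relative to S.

(-1, 1)

[v]_S is the unique c with M c = v, where M has columns b1, b2.
System: -3c_1 - 2c_2 = 1, -c_1 - 2c_2 = -1; solving gives c_1 = -1, c_2 = 1.
Check: -b1 + b2 = (1, -1).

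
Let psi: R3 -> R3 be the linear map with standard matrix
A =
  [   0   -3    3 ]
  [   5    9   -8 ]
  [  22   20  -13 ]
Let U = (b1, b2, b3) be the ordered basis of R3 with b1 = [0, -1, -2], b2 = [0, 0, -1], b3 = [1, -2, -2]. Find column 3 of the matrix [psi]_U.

[-3, -2, 0]

Column 3 of [psi]_U is the U-coordinate vector of psi(b3).
In standard coordinates psi(b3) = A b3 = [0, 3, 8].
Converting to U: [0, 3, 8] = -3b1 - 2b2 + 0·b3, so the coordinate vector is [-3, -2, 0].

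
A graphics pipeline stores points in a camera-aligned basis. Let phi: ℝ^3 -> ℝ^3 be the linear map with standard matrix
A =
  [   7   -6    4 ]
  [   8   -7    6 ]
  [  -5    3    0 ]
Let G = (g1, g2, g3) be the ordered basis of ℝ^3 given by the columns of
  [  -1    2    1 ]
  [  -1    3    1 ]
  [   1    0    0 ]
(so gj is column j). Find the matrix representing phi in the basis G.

[[2, -1, -2], [2, -1, 0], [1, -3, -1]]

Let P have columns g1, ..., g3. Then [phi]_G = P^(-1) A P.
Here det P = -1, so P^(-1) is integer; computing A P first and then P^(-1)(A P) gives [[2, -1, -2], [2, -1, 0], [1, -3, -1]].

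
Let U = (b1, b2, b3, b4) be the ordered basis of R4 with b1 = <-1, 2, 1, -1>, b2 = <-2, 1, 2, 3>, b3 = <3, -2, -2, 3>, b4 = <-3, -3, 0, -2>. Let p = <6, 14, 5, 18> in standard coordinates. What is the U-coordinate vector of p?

<3, 3, 2, -3>

[p]_U is the unique c with M c = p, where M has columns b1, ..., b4.
Gaussian elimination on [M | p] yields c = (3, 3, 2, -3).
Check: 3b1 + 3b2 + 2b3 - 3b4 = <6, 14, 5, 18>.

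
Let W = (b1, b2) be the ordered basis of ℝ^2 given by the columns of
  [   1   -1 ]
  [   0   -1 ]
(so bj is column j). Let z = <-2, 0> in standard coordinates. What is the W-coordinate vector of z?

<-2, 0>

We seek scalars with c_1 b1 + c_2 b2 = z; equivalently solve M c = z where the columns of M are b1, b2.
System: c_1 - c_2 = -2, 0c_1 - c_2 = 0; solving gives c_1 = -2, c_2 = 0.
Check: -2b1 + 0·b2 = <-2, 0>.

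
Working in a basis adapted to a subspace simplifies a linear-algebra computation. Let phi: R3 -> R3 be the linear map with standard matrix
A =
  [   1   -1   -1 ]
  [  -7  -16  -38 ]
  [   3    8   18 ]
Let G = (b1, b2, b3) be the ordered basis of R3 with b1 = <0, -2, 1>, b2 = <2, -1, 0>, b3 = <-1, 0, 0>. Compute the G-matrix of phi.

[[2, -2, -3], [2, 2, -1], [3, 1, -1]]

With P the matrix whose columns are b1, ..., b3, [phi]_G = P^(-1) A P.
Column by column: phi(b1) = A b1 = <1, -6, 2>; its G-coordinates <2, 2, 3> give column 1.
Continuing for each basis vector yields [phi]_G = [[2, -2, -3], [2, 2, -1], [3, 1, -1]].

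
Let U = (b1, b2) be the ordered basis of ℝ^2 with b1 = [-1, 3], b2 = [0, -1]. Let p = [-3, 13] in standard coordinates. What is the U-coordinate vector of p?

[3, -4]

We seek scalars with c_1 b1 + c_2 b2 = p; equivalently solve M c = p where the columns of M are b1, b2.
System: -c_1 + 0c_2 = -3, 3c_1 - c_2 = 13; solving gives c_1 = 3, c_2 = -4.
Check: 3b1 - 4b2 = [-3, 13].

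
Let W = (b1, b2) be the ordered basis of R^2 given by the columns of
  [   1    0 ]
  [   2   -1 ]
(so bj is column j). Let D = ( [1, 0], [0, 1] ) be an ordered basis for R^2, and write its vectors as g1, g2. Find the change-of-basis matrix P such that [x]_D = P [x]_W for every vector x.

Take x = bj: its W-coordinates are the j-th standard unit vector, so P e_j — column j of P — equals [bj]_D.
b1 = g1 + 2g2, giving column 1 = [1, 2]; repeating for each j gives P = [[1, 0], [2, -1]].

[[1, 0], [2, -1]]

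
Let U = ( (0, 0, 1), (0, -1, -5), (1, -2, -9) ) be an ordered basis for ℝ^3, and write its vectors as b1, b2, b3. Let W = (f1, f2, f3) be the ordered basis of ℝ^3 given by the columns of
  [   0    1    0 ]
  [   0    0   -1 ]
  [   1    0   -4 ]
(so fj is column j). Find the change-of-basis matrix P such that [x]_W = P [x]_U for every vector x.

Let M have columns bj and N have columns fj. Then for every x, N [x]_W = x = M [x]_U, so P = N^(-1) M.
Since det N = -1, N^(-1) has integer entries; multiplying gives P = [[1, -1, -1], [0, 0, 1], [0, 1, 2]].

[[1, -1, -1], [0, 0, 1], [0, 1, 2]]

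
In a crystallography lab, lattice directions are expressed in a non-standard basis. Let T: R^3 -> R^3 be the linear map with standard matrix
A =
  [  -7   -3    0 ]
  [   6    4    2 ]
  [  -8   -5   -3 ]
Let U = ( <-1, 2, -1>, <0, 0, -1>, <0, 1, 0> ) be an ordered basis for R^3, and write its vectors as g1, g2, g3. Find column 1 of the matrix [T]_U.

<-1, 0, 2>

Column 1 of [T]_U is the U-coordinate vector of T(g1).
In standard coordinates T(g1) = A g1 = <1, 0, 1>.
Converting to U: <1, 0, 1> = -g1 + 0·g2 + 2g3, so the coordinate vector is <-1, 0, 2>.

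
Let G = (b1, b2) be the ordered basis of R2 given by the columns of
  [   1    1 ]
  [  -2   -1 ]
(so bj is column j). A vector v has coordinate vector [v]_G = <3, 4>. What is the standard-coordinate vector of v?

<7, -10>

By definition v = 3b1 + 4b2.
Summing componentwise gives <7, -10>.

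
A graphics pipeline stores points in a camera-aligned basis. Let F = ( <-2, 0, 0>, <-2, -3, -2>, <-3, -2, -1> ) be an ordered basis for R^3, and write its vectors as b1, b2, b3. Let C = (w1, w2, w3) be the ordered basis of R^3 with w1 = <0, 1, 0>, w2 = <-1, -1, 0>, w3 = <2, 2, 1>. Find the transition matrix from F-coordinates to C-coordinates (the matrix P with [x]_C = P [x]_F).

Take x = bj: its F-coordinates are the j-th standard unit vector, so P e_j — column j of P — equals [bj]_C.
b1 = 2w1 + 2w2 + 0·w3, giving column 1 = <2, 2, 0>; repeating for each j gives P = [[2, -1, 1], [2, -2, 1], [0, -2, -1]].

[[2, -1, 1], [2, -2, 1], [0, -2, -1]]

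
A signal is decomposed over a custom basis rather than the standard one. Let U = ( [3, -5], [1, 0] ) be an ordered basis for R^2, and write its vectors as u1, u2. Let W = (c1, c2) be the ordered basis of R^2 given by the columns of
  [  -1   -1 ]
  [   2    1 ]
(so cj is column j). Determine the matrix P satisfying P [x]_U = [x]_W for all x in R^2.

[[-2, 1], [-1, -2]]

Let M have columns uj and N have columns cj. Then for every x, N [x]_W = x = M [x]_U, so P = N^(-1) M.
Since det N = 1, N^(-1) has integer entries; multiplying gives P = [[-2, 1], [-1, -2]].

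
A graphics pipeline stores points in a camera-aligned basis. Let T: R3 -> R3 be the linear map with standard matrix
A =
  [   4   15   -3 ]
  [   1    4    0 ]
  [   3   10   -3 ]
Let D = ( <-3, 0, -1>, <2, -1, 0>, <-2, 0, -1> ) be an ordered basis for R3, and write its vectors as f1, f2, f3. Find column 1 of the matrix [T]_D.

<3, 3, 3>

Column 1 of [T]_D is the D-coordinate vector of T(f1).
In standard coordinates T(f1) = A f1 = <-9, -3, -6>.
Converting to D: <-9, -3, -6> = 3f1 + 3f2 + 3f3, so the coordinate vector is <3, 3, 3>.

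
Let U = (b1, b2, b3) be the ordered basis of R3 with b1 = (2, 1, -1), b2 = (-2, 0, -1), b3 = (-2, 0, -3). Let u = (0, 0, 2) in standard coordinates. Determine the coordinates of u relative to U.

[u]_U is the unique c with M c = u, where M has columns b1, ..., b3.
Row-reducing the augmented matrix [M | u] gives c = (0, 1, -1).
Check: 0·b1 + b2 - b3 = (0, 0, 2).

(0, 1, -1)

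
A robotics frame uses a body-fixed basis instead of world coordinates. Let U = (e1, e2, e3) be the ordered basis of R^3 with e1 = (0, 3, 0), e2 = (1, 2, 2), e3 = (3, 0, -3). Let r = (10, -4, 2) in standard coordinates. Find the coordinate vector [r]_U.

(-4, 4, 2)

We seek scalars with c_1 e1 + ... + c_3 e3 = r; equivalently solve M c = r where the columns of M are e1, ..., e3.
Gaussian elimination on [M | r] yields c = (-4, 4, 2).
Check: -4e1 + 4e2 + 2e3 = (10, -4, 2).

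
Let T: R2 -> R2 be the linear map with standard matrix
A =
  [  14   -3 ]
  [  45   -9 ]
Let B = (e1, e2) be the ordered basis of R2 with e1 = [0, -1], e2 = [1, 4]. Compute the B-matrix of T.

[[3, -1], [3, 2]]

With P the matrix whose columns are e1, e2, [T]_B = P^(-1) A P.
Column by column: T(e1) = A e1 = [3, 9]; its B-coordinates [3, 3] give column 1.
Continuing for each basis vector yields [T]_B = [[3, -1], [3, 2]].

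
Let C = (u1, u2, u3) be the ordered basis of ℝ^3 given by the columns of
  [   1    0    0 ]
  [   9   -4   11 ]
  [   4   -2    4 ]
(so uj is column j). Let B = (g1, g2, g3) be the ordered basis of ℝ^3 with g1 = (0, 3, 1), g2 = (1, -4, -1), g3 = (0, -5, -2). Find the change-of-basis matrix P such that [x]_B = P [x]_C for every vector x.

[[1, 2, 2], [1, 0, 0], [-2, 2, -1]]

Take x = uj: its C-coordinates are the j-th standard unit vector, so P e_j — column j of P — equals [uj]_B.
u1 = g1 + g2 - 2g3, giving column 1 = (1, 1, -2); repeating for each j gives P = [[1, 2, 2], [1, 0, 0], [-2, 2, -1]].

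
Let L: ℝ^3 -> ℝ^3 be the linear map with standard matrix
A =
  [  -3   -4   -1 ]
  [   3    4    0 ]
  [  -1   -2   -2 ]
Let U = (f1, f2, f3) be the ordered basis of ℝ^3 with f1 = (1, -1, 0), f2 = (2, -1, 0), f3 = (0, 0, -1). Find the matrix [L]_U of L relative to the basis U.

[[1, -2, -1], [0, 0, 1], [-1, 0, -2]]

Let P have columns f1, ..., f3. Then [L]_U = P^(-1) A P.
Here det P = -1, so P^(-1) is integer; computing A P first and then P^(-1)(A P) gives [[1, -2, -1], [0, 0, 1], [-1, 0, -2]].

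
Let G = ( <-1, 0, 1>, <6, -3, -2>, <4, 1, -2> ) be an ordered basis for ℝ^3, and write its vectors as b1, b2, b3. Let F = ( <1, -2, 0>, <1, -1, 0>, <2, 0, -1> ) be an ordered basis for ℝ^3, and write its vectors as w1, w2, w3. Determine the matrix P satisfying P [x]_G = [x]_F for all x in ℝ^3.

Let M have columns bj and N have columns wj. Then for every x, N [x]_F = x = M [x]_G, so P = N^(-1) M.
Since det N = -1, N^(-1) has integer entries; multiplying gives P = [[-1, 1, -1], [2, 1, 1], [-1, 2, 2]].

[[-1, 1, -1], [2, 1, 1], [-1, 2, 2]]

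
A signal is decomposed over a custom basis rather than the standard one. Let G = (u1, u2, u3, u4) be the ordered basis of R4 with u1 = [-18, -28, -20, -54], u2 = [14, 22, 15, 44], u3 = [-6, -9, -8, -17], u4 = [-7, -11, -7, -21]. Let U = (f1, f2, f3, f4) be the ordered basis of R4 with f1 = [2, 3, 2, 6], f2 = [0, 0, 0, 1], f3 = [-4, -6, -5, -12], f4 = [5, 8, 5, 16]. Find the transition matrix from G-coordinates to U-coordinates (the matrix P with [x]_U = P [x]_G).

Let M have columns uj and N have columns fj. Then for every x, N [x]_U = x = M [x]_G, so P = N^(-1) M.
Since det N = 1, N^(-1) has integer entries; multiplying gives P = [[0, 0, 1, -1], [2, 0, 1, 1], [2, -1, 2, 0], [-2, 2, 0, -1]].

[[0, 0, 1, -1], [2, 0, 1, 1], [2, -1, 2, 0], [-2, 2, 0, -1]]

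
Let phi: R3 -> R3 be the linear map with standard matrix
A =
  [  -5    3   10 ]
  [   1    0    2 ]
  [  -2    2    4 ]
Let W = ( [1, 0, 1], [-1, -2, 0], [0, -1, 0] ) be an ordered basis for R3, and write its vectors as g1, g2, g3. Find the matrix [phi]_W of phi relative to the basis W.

[[2, -2, -2], [-3, -1, 1], [3, 3, -2]]

Let P have columns g1, ..., g3. Then [phi]_W = P^(-1) A P.
Here det P = 1, so P^(-1) is integer; computing A P first and then P^(-1)(A P) gives [[2, -2, -2], [-3, -1, 1], [3, 3, -2]].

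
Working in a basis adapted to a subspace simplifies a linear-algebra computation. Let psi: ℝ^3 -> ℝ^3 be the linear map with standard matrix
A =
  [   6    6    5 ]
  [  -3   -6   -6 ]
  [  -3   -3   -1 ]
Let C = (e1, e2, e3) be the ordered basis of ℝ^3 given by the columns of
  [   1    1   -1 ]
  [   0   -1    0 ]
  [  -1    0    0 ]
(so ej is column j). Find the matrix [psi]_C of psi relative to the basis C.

With P the matrix whose columns are e1, ..., e3, [psi]_C = P^(-1) A P.
Column by column: psi(e1) = A e1 = [1, 3, -2]; its C-coordinates [2, -3, -2] give column 1.
Continuing for each basis vector yields [psi]_C = [[2, 0, -3], [-3, -3, -3], [-2, -3, 0]].

[[2, 0, -3], [-3, -3, -3], [-2, -3, 0]]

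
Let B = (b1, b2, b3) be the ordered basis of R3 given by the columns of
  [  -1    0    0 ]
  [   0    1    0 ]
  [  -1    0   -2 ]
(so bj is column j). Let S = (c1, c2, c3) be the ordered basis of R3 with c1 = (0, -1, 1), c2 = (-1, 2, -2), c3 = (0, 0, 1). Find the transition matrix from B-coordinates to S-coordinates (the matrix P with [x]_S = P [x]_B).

[[2, -1, 0], [1, 0, 0], [-1, 1, -2]]

Take x = bj: its B-coordinates are the j-th standard unit vector, so P e_j — column j of P — equals [bj]_S.
b1 = 2c1 + c2 - c3, giving column 1 = (2, 1, -1); repeating for each j gives P = [[2, -1, 0], [1, 0, 0], [-1, 1, -2]].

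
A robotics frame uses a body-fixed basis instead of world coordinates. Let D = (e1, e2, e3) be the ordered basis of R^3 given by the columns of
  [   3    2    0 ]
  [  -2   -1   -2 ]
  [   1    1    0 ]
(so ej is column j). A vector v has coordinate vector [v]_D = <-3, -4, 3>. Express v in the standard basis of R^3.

The coordinates say v = -3e1 - 4e2 + 3e3; adding the scaled basis vectors gives <-17, 4, -7>.

<-17, 4, -7>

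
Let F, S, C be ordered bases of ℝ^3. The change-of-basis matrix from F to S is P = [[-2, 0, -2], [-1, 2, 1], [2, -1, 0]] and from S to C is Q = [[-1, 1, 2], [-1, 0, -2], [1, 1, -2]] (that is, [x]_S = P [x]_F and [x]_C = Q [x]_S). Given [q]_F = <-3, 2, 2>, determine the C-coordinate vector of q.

First [q]_S = P [q]_F = <2, 9, -8>.
Then [q]_C = Q [q]_S = <-9, 14, 27>.

<-9, 14, 27>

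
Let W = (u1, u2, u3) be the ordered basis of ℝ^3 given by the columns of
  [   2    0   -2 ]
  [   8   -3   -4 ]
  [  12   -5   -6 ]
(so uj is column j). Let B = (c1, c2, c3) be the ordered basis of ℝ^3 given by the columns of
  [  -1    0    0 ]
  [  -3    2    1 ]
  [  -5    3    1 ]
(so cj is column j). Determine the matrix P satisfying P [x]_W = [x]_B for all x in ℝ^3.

Let M have columns uj and N have columns cj. Then for every x, N [x]_B = x = M [x]_W, so P = N^(-1) M.
Since det N = 1, N^(-1) has integer entries; multiplying gives P = [[-2, 0, 2], [0, -2, 2], [2, 1, -2]].

[[-2, 0, 2], [0, -2, 2], [2, 1, -2]]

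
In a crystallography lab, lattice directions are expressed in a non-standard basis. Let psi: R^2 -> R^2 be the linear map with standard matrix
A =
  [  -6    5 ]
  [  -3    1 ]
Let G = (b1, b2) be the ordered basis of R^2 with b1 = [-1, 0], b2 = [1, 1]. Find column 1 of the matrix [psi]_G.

[-3, 3]

Column 1 of [psi]_G is the G-coordinate vector of psi(b1).
In standard coordinates psi(b1) = A b1 = [6, 3].
Converting to G: [6, 3] = -3b1 + 3b2, so the coordinate vector is [-3, 3].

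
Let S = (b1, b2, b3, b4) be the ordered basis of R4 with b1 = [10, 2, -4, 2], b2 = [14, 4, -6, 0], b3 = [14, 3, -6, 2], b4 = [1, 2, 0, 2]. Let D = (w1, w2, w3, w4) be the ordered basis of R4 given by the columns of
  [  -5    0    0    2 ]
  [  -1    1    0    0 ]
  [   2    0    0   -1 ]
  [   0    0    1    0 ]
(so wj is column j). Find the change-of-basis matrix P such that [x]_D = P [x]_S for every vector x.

Column j of P is [bj]_D, since P maps S-coordinates to D-coordinates.
Expressing b1 in D: b1 = -2w1 + 0·w2 + 2w3 + 0·w4, so column 1 of P is [-2, 0, 2, 0].
Doing the same for each bj gives P = [[-2, -2, -2, -1], [0, 2, 1, 1], [2, 0, 2, 2], [0, 2, 2, -2]].

[[-2, -2, -2, -1], [0, 2, 1, 1], [2, 0, 2, 2], [0, 2, 2, -2]]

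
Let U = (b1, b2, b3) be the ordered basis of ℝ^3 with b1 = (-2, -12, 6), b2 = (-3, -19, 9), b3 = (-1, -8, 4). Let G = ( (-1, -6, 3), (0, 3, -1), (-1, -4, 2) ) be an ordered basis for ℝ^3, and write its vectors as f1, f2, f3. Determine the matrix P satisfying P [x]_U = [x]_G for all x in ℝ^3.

[[2, 2, 2], [0, -1, 0], [0, 1, -1]]

Take x = bj: its U-coordinates are the j-th standard unit vector, so P e_j — column j of P — equals [bj]_G.
b1 = 2f1 + 0·f2 + 0·f3, giving column 1 = (2, 0, 0); repeating for each j gives P = [[2, 2, 2], [0, -1, 0], [0, 1, -1]].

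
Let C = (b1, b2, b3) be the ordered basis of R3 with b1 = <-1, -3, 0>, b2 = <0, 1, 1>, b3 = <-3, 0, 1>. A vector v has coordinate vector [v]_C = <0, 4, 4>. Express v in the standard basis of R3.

<-12, 4, 8>

The coordinates say v = 0·b1 + 4b2 + 4b3; adding the scaled basis vectors gives <-12, 4, 8>.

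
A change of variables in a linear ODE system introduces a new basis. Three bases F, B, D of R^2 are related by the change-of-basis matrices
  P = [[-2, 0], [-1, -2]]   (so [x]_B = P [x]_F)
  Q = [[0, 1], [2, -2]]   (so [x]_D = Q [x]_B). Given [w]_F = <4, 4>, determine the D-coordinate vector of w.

<-12, 8>

Apply P to get B-coordinates <-8, -12>, then Q to get D-coordinates.
The result is [w]_D = <-12, 8>.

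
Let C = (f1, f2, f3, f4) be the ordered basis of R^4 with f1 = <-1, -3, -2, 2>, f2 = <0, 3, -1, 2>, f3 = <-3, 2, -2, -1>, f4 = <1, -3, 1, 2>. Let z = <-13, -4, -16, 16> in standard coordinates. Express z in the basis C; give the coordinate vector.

Write z = c_1 f1 + ... + c_4 f4 and solve for the c_i.
Gaussian elimination on [M | z] yields c = (4, 3, 4, 3).
Check: 4f1 + 3f2 + 4f3 + 3f4 = <-13, -4, -16, 16>.

<4, 3, 4, 3>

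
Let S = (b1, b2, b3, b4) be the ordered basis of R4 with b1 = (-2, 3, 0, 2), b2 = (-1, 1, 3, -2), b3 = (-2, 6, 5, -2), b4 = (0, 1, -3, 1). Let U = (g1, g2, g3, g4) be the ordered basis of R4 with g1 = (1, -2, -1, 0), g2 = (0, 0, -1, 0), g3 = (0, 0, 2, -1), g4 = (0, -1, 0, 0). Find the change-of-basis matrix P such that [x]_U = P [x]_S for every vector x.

[[-2, -1, -2, 0], [-2, 2, 1, 1], [-2, 2, 2, -1], [1, 1, -2, -1]]

Let M have columns bj and N have columns gj. Then for every x, N [x]_U = x = M [x]_S, so P = N^(-1) M.
Since det N = -1, N^(-1) has integer entries; multiplying gives P = [[-2, -1, -2, 0], [-2, 2, 1, 1], [-2, 2, 2, -1], [1, 1, -2, -1]].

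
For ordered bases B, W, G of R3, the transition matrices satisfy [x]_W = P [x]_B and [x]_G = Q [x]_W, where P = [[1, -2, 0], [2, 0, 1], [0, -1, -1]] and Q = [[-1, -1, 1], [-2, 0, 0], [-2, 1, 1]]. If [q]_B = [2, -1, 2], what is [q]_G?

Composing the changes, [q]_G = Q P [q]_B.
Q P = [[-3, 1, -2], [-2, 4, 0], [0, 3, 0]]; applying this to [2, -1, 2] gives [-11, -8, -3].

[-11, -8, -3]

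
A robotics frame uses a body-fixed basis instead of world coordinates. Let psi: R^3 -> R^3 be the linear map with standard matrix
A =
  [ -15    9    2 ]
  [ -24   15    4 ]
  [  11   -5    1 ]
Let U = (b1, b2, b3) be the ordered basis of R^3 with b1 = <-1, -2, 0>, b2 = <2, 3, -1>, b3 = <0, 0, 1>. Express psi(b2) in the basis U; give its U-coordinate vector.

Column 2 of [psi]_U is the U-coordinate vector of psi(b2).
In standard coordinates psi(b2) = A b2 = <-5, -7, 6>.
Converting to U: <-5, -7, 6> = -b1 - 3b2 + 3b3, so the coordinate vector is <-1, -3, 3>.

<-1, -3, 3>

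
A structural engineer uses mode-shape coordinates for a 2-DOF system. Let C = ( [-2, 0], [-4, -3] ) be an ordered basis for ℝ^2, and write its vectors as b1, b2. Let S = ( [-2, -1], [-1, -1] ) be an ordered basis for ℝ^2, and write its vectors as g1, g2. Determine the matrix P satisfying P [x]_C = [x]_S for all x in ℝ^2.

[[2, 1], [-2, 2]]

Column j of P is [bj]_S, since P maps C-coordinates to S-coordinates.
Expressing b1 in S: b1 = 2g1 - 2g2, so column 1 of P is [2, -2].
Doing the same for each bj gives P = [[2, 1], [-2, 2]].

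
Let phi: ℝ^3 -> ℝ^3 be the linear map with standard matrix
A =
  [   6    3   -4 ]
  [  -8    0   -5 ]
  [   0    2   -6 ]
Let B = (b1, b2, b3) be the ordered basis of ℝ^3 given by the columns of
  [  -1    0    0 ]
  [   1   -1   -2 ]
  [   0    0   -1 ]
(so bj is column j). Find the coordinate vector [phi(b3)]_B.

[2, 1, -2]

Compute phi(b3) = A b3 = [-2, 5, 2] in standard coordinates.
Then write this in B-coordinates: solve for y in y_1 b1 + ... + y_3 b3 = [-2, 5, 2].
This gives y = [2, 1, -2], which is column 3 of [phi]_B.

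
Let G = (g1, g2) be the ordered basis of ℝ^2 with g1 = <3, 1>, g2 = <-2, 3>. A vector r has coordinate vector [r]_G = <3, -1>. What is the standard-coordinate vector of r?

The coordinates say r = 3g1 - g2; adding the scaled basis vectors gives <11, 0>.

<11, 0>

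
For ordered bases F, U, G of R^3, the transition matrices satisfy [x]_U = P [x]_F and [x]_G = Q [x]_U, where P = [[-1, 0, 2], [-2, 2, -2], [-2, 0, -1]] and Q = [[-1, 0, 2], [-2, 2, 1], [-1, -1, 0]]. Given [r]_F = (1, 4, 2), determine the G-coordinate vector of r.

(-11, -6, -5)

Composing the changes, [r]_G = Q P [r]_F.
Q P = [[-3, 0, -4], [-4, 4, -9], [3, -2, 0]]; applying this to (1, 4, 2) gives (-11, -6, -5).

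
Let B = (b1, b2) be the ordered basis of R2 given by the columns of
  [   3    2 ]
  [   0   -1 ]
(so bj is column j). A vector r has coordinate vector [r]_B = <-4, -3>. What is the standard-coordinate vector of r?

By definition r = -4b1 - 3b2.
Summing componentwise gives <-18, 3>.

<-18, 3>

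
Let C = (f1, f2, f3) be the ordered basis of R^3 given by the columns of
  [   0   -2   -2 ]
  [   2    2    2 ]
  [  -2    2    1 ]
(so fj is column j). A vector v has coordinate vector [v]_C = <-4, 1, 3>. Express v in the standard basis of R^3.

<-8, 0, 13>

v = M [v]_C, where M has columns f1, ..., f3.
Carrying out the matrix-vector product, v = <-8, 0, 13>.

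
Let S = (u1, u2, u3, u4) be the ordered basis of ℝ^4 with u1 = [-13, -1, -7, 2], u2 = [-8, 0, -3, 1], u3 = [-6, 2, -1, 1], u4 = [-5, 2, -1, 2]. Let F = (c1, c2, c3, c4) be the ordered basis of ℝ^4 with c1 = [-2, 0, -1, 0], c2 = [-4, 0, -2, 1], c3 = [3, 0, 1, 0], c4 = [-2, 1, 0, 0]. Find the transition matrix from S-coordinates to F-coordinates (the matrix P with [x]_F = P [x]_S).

[[2, -1, -1, -2], [2, 1, 1, 2], [-1, -2, 0, 1], [-1, 0, 2, 2]]

Take x = uj: its S-coordinates are the j-th standard unit vector, so P e_j — column j of P — equals [uj]_F.
u1 = 2c1 + 2c2 - c3 - c4, giving column 1 = [2, 2, -1, -1]; repeating for each j gives P = [[2, -1, -1, -2], [2, 1, 1, 2], [-1, -2, 0, 1], [-1, 0, 2, 2]].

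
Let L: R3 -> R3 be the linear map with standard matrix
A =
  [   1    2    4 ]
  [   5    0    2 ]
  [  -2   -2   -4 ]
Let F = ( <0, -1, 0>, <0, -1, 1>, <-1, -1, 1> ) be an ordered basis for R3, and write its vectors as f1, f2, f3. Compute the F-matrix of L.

[[-2, 0, 3], [0, 0, 1], [2, -2, -1]]

The j-th column of [L]_F is [L(fj)]_F.
L(f1) = A f1 = <-2, 0, 2> = -2f1 + 0·f2 + 2f3, so column 1 is <-2, 0, 2>.
Repeating for f2, f3 and assembling the columns gives [[-2, 0, 3], [0, 0, 1], [2, -2, -1]].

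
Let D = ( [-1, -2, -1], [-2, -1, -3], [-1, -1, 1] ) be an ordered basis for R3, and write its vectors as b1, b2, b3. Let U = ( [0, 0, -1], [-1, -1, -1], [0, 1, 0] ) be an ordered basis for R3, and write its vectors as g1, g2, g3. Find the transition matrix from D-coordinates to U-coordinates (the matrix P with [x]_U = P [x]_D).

Let M have columns bj and N have columns gj. Then for every x, N [x]_U = x = M [x]_D, so P = N^(-1) M.
Since det N = 1, N^(-1) has integer entries; multiplying gives P = [[0, 1, -2], [1, 2, 1], [-1, 1, 0]].

[[0, 1, -2], [1, 2, 1], [-1, 1, 0]]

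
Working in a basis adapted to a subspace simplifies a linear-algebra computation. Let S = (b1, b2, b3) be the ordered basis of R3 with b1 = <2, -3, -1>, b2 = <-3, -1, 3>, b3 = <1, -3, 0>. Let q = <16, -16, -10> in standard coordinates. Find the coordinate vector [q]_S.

We seek scalars with c_1 b1 + ... + c_3 b3 = q; equivalently solve M c = q where the columns of M are b1, ..., b3.
Gaussian elimination on [M | q] yields c = (4, -2, 2).
Check: 4b1 - 2b2 + 2b3 = <16, -16, -10>.

<4, -2, 2>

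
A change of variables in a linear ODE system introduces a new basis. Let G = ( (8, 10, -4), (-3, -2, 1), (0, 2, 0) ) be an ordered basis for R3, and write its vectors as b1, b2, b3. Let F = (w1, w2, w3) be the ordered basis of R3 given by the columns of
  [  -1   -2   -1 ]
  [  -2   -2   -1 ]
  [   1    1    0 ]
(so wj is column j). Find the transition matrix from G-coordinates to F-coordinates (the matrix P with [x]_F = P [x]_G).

[[-2, -1, -2], [-2, 2, 2], [-2, 0, -2]]

Take x = bj: its G-coordinates are the j-th standard unit vector, so P e_j — column j of P — equals [bj]_F.
b1 = -2w1 - 2w2 - 2w3, giving column 1 = (-2, -2, -2); repeating for each j gives P = [[-2, -1, -2], [-2, 2, 2], [-2, 0, -2]].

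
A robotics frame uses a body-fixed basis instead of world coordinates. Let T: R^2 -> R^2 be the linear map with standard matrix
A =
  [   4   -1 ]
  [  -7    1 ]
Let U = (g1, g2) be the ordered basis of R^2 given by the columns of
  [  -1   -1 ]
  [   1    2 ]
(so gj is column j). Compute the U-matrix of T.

[[2, 3], [3, 3]]

The j-th column of [T]_U is [T(gj)]_U.
T(g1) = A g1 = [-5, 8] = 2g1 + 3g2, so column 1 is [2, 3].
Repeating for g2 and assembling the columns gives [[2, 3], [3, 3]].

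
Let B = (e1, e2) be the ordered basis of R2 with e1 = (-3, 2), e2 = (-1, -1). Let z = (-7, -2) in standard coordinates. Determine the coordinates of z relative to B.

(1, 4)

We seek scalars with c_1 e1 + c_2 e2 = z; equivalently solve M c = z where the columns of M are e1, e2.
System: -3c_1 - c_2 = -7, 2c_1 - c_2 = -2; solving gives c_1 = 1, c_2 = 4.
Check: e1 + 4e2 = (-7, -2).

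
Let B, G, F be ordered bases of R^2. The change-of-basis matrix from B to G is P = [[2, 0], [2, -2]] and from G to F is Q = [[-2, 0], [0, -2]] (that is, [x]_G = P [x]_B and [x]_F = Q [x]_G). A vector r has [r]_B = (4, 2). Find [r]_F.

(-16, -8)

Apply P to get G-coordinates (8, 4), then Q to get F-coordinates.
The result is [r]_F = (-16, -8).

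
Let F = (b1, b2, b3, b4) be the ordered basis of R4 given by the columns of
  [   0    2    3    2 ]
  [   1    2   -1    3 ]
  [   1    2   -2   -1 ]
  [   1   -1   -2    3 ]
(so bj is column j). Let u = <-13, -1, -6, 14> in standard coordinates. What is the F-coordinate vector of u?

<-2, -4, -3, 2>

Write u = c_1 b1 + ... + c_4 b4 and solve for the c_i.
Row-reducing the augmented matrix [M | u] gives c = (-2, -4, -3, 2).
Check: -2b1 - 4b2 - 3b3 + 2b4 = <-13, -1, -6, 14>.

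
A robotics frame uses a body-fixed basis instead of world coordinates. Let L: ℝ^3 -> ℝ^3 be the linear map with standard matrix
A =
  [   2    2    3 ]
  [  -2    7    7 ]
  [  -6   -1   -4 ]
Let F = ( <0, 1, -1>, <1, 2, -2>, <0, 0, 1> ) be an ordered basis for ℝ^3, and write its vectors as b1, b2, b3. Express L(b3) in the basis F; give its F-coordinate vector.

<1, 3, 3>

Compute L(b3) = A b3 = <3, 7, -4> in standard coordinates.
Then write this in F-coordinates: solve for y in y_1 b1 + ... + y_3 b3 = <3, 7, -4>.
This gives y = <1, 3, 3>, which is column 3 of [L]_F.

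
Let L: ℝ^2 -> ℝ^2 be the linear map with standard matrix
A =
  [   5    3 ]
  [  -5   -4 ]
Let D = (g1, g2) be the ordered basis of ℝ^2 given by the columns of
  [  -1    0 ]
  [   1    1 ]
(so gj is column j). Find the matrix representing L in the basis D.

The j-th column of [L]_D is [L(gj)]_D.
L(g1) = A g1 = (-2, 1) = 2g1 - g2, so column 1 is (2, -1).
Repeating for g2 and assembling the columns gives [[2, -3], [-1, -1]].

[[2, -3], [-1, -1]]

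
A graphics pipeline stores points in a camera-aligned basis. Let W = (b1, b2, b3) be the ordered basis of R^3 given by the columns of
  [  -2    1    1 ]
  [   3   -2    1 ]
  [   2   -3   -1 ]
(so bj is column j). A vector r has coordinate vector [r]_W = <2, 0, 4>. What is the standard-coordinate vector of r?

r = M [r]_W, where M has columns b1, ..., b3.
Carrying out the matrix-vector product, r = <0, 10, 0>.

<0, 10, 0>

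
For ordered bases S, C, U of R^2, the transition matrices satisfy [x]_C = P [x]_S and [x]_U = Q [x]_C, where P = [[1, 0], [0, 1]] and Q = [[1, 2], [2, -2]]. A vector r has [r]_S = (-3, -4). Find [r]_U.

(-11, 2)

Composing the changes, [r]_U = Q P [r]_S.
Q P = [[1, 2], [2, -2]]; applying this to (-3, -4) gives (-11, 2).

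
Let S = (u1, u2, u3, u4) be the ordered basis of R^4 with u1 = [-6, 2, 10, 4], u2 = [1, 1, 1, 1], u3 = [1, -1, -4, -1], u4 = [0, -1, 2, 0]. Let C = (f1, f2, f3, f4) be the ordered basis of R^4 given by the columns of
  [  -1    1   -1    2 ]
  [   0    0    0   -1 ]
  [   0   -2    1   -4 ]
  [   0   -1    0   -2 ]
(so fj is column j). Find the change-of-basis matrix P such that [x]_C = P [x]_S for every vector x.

Take x = uj: its S-coordinates are the j-th standard unit vector, so P e_j — column j of P — equals [uj]_C.
u1 = 0·f1 + 0·f2 + 2f3 - 2f4, giving column 1 = [0, 0, 2, -2]; repeating for each j gives P = [[0, -1, 2, -2], [0, 1, -1, -2], [2, -1, -2, 2], [-2, -1, 1, 1]].

[[0, -1, 2, -2], [0, 1, -1, -2], [2, -1, -2, 2], [-2, -1, 1, 1]]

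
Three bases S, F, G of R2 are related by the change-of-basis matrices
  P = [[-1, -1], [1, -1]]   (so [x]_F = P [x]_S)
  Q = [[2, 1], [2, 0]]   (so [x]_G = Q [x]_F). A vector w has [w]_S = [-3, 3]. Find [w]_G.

Composing the changes, [w]_G = Q P [w]_S.
Q P = [[-1, -3], [-2, -2]]; applying this to [-3, 3] gives [-6, 0].

[-6, 0]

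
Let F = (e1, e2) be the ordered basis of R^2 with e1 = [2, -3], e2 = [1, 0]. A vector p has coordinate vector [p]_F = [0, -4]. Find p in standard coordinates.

By definition p = 0·e1 - 4e2.
Summing componentwise gives [-4, 0].

[-4, 0]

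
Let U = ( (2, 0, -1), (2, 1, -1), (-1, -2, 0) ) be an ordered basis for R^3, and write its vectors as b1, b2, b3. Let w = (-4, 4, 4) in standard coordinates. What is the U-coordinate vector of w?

[w]_U is the unique c with M c = w, where M has columns b1, ..., b3.
Gaussian elimination on [M | w] yields c = (0, -4, -4).
Check: 0·b1 - 4b2 - 4b3 = (-4, 4, 4).

(0, -4, -4)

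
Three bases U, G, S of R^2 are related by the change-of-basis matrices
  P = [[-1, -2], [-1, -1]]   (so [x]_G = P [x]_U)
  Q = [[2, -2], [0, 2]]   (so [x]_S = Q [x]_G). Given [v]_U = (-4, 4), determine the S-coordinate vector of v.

Composing the changes, [v]_S = Q P [v]_U.
Q P = [[0, -2], [-2, -2]]; applying this to (-4, 4) gives (-8, 0).

(-8, 0)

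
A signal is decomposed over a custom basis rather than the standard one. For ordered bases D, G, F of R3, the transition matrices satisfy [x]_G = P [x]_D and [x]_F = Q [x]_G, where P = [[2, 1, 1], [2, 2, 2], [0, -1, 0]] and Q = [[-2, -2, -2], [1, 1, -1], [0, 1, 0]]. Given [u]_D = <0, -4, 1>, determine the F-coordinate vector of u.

<10, -13, -6>

First [u]_G = P [u]_D = <-3, -6, 4>.
Then [u]_F = Q [u]_G = <10, -13, -6>.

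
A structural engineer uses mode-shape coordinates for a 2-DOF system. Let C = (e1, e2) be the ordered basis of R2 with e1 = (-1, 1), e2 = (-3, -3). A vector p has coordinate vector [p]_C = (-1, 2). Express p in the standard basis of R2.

p = M [p]_C, where M has columns e1, e2.
Carrying out the matrix-vector product, p = (-5, -7).

(-5, -7)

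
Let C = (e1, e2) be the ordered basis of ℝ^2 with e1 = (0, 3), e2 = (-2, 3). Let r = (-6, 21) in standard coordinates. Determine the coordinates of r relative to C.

Write r = c_1 e1 + c_2 e2 and solve for the c_i.
System: 0c_1 - 2c_2 = -6, 3c_1 + 3c_2 = 21; solving gives c_1 = 4, c_2 = 3.
Check: 4e1 + 3e2 = (-6, 21).

(4, 3)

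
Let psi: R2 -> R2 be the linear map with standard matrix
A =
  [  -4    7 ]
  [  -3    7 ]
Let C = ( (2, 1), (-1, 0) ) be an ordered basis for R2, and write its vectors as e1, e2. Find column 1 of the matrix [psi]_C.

Compute psi(e1) = A e1 = (-1, 1) in standard coordinates.
Then write this in C-coordinates: solve for y in y_1 e1 + y_2 e2 = (-1, 1).
This gives y = (1, 3), which is column 1 of [psi]_C.

(1, 3)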